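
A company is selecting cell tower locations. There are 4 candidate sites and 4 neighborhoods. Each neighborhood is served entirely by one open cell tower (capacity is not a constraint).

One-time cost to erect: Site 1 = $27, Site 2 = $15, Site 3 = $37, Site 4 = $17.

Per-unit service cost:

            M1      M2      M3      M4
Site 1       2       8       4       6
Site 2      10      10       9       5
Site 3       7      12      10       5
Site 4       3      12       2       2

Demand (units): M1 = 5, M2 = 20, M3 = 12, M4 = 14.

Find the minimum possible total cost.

Minimum total cost: 266

For any fixed open set, each neighborhood goes to its cheapest open site; total = fixed + service.
{Site 1, Site 4}: M1→Site 1 2·5=10, M2→Site 1 8·20=160, M3→Site 4 2·12=24, M4→Site 4 2·14=28. Service 222; fixed 44; total 266.
{Site 1, Site 2, Site 4}: M1→Site 1 2·5=10, M2→Site 1 8·20=160, M3→Site 4 2·12=24, M4→Site 4 2·14=28. Service 222; fixed 59; total 281.
{Site 2, Site 4}: service 267 + fixed 32 = 299
{Site 1, Site 2, Site 3, Site 4}: M1→Site 1 2·5=10, M2→Site 1 8·20=160, M3→Site 4 2·12=24, M4→Site 4 2·14=28. Service 222; fixed 96; total 318.
No other subset beats 266.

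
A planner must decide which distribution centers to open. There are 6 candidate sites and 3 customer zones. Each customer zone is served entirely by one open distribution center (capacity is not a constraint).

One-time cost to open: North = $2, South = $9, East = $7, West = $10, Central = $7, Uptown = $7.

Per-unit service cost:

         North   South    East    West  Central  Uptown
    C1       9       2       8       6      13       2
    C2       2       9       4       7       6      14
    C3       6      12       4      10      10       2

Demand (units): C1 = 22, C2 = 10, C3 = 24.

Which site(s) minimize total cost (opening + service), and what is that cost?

For any fixed open set, each customer zone goes to its cheapest open site; total = fixed + service.
{North, Uptown}: C1→Uptown 2·22=44, C2→North 2·10=20, C3→Uptown 2·24=48. Service 112; fixed 9; total 121.
{North, East, Uptown}: C1→Uptown 2·22=44, C2→North 2·10=20, C3→Uptown 2·24=48. Service 112; fixed 16; total 128.
{North, Central, Uptown}: C1→Uptown 2·22=44, C2→North 2·10=20, C3→Uptown 2·24=48. Service 112; fixed 16; total 128.
{North, South, East, West, Central, Uptown}: C1→South 2·22=44, C2→North 2·10=20, C3→Uptown 2·24=48. Service 112; fixed 42; total 154.
No other subset beats 121.

Open North and Uptown; minimum total cost 121.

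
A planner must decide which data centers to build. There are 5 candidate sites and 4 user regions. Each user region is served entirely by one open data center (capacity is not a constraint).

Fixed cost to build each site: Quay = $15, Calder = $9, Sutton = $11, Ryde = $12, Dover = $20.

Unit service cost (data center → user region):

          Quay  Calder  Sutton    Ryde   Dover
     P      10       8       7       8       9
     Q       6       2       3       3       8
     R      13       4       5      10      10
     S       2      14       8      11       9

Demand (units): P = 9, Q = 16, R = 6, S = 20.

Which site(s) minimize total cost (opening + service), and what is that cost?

For any fixed open set, each user region goes to its cheapest open site; total = fixed + service.
{Quay, Calder}: P→Calder 8·9=72, Q→Calder 2·16=32, R→Calder 4·6=24, S→Quay 2·20=40. Service 168; fixed 24; total 192.
{Quay, Calder, Sutton}: P→Sutton 7·9=63, Q→Calder 2·16=32, R→Calder 4·6=24, S→Quay 2·20=40. Service 159; fixed 35; total 194.
{Quay, Calder, Ryde}: P→Calder 8·9=72, Q→Calder 2·16=32, R→Calder 4·6=24, S→Quay 2·20=40. Service 168; fixed 36; total 204.
{Quay, Calder, Sutton, Ryde, Dover}: service 159 + fixed 67 = 226
No other subset beats 192.

Open Quay and Calder; minimum total cost 192.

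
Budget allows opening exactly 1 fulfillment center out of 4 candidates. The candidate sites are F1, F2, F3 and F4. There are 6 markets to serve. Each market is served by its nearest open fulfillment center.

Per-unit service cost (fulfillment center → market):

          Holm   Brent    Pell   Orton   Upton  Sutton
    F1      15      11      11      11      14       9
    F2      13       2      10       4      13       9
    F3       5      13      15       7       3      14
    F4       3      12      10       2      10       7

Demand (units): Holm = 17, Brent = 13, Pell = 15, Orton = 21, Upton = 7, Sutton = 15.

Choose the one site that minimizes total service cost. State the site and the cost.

Choose F4 only; total service cost 574.

With exactly 1 open, each market uses its cheapest among the chosen.
{F4}: Holm→F4 3·17=51, Brent→F4 12·13=156, Pell→F4 10·15=150, Orton→F4 2·21=42, Upton→F4 10·7=70, Sutton→F4 7·15=105. Service cost 574.
{F2}: service cost 707
{F3}: service cost 857
Among all 4 size-1 choices, {F4} is lowest.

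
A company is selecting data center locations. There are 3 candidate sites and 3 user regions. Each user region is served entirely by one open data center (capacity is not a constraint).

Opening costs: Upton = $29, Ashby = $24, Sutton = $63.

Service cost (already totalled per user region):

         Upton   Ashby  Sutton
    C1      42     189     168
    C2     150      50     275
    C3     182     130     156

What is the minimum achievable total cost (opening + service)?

For any fixed open set, each user region goes to its cheapest open site; total = fixed + service.
{Upton, Ashby}: C1→Upton 42, C2→Ashby 50, C3→Ashby 130. Service 222; fixed 53; total 275.
{Upton, Ashby, Sutton}: service 222 + fixed 116 = 338
{Ashby}: service 369 + fixed 24 = 393
No other subset beats 275.

Minimum total cost: 275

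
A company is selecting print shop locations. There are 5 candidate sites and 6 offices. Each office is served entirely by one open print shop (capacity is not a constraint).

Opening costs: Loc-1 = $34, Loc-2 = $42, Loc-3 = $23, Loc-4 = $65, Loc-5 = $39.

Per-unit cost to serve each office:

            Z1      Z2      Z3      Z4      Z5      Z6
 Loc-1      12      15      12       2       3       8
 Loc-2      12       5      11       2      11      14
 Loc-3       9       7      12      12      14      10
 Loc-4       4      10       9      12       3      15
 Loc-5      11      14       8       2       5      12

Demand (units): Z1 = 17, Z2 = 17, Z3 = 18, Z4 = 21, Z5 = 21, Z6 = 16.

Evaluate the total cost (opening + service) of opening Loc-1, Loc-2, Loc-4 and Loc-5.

Total cost: 710

Each office is assigned to its cheapest site among the open ones.
{Loc-1, Loc-2, Loc-4, Loc-5}: Z1→Loc-4 4·17=68, Z2→Loc-2 5·17=85, Z3→Loc-5 8·18=144, Z4→Loc-1 2·21=42, Z5→Loc-1 3·21=63, Z6→Loc-1 8·16=128. Service 530; fixed 180; total 710.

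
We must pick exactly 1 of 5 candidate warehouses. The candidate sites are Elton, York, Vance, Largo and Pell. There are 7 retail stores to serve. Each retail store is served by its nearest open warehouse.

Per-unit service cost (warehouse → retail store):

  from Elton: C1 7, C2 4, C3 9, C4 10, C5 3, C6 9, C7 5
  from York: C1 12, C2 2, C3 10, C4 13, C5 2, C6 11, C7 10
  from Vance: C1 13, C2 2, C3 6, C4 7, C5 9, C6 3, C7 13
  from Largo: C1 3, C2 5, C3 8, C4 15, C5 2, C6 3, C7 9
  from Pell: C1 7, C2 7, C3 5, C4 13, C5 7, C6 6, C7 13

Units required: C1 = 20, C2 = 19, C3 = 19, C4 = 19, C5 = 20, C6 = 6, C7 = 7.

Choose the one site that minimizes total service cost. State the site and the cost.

Choose Largo only; total service cost 713.

With exactly 1 open, each retail store uses its cheapest among the chosen.
{Largo}: C1→Largo 3·20=60, C2→Largo 5·19=95, C3→Largo 8·19=152, C4→Largo 15·19=285, C5→Largo 2·20=40, C6→Largo 3·6=18, C7→Largo 9·7=63. Service cost 713.
{Elton}: service cost 726
{Vance}: service cost 834
Among all 5 size-1 choices, {Largo} is lowest.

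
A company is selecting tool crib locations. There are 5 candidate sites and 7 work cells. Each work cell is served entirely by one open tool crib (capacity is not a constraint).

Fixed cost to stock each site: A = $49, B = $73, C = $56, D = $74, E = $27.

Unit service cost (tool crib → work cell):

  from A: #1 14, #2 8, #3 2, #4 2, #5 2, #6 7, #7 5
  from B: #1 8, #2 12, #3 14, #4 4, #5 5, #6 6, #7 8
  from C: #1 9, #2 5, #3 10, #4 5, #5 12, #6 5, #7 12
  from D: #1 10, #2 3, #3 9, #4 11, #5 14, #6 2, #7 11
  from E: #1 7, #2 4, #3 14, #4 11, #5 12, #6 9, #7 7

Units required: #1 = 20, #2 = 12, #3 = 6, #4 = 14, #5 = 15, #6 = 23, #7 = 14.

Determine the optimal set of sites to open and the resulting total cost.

For any fixed open set, each work cell goes to its cheapest open site; total = fixed + service.
{A, D, E}: #1→E 7·20=140, #2→D 3·12=36, #3→A 2·6=12, #4→A 2·14=28, #5→A 2·15=30, #6→D 2·23=46, #7→A 5·14=70. Service 362; fixed 150; total 512.
{A, D}: service 422 + fixed 123 = 545
{A, E}: service 489 + fixed 76 = 565
{A, B, C, D, E}: service 362 + fixed 279 = 641
No other subset beats 512.

Open A, D and E; minimum total cost 512.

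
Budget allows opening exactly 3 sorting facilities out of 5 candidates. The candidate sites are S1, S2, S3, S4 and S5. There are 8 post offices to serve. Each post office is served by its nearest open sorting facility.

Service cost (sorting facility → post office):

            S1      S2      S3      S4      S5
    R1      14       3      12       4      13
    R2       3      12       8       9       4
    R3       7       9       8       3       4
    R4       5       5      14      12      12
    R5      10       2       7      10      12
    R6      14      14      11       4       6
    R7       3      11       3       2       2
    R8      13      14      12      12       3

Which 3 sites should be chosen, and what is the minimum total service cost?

With exactly 3 open, each post office uses its cheapest among the chosen.
{S2, S4, S5}: R1→S2 3, R2→S5 4, R3→S4 3, R4→S2 5, R5→S2 2, R6→S4 4, R7→S4 2, R8→S5 3. Service cost 26.
{S1, S2, S5}: service cost 28
{S2, S3, S5}: service cost 29
Among all 10 size-3 choices, {S2, S4, S5} is lowest.

Choose S2, S4 and S5; total service cost 26.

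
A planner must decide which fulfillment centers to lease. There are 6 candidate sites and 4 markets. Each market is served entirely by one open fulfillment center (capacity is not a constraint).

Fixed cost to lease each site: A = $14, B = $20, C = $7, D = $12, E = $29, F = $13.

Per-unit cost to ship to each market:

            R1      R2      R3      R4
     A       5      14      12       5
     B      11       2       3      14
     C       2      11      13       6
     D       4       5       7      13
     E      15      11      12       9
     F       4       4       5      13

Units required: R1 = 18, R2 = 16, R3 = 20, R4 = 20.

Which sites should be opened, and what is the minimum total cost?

For any fixed open set, each market goes to its cheapest open site; total = fixed + service.
{A, B, C}: R1→C 2·18=36, R2→B 2·16=32, R3→B 3·20=60, R4→A 5·20=100. Service 228; fixed 41; total 269.
{B, C}: R1→C 2·18=36, R2→B 2·16=32, R3→B 3·20=60, R4→C 6·20=120. Service 248; fixed 27; total 275.
{A, B, C, D}: service 228 + fixed 53 = 281
{A, B, C, D, E, F}: service 228 + fixed 95 = 323
No other subset beats 269.

Open A, B and C; minimum total cost 269.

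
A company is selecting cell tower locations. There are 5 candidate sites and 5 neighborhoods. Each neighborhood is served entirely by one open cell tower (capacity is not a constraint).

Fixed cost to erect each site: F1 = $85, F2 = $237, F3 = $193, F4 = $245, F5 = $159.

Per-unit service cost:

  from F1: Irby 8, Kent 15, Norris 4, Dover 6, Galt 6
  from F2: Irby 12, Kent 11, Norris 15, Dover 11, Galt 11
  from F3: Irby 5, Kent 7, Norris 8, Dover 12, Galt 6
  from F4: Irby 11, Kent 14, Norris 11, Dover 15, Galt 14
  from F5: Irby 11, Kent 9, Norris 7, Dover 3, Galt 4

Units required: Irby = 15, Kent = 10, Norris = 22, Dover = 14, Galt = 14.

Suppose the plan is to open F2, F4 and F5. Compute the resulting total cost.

Each neighborhood is assigned to its cheapest site among the open ones.
{F2, F4, F5}: Irby→F4 11·15=165, Kent→F5 9·10=90, Norris→F5 7·22=154, Dover→F5 3·14=42, Galt→F5 4·14=56. Service 507; fixed 641; total 1148.

Total cost: 1148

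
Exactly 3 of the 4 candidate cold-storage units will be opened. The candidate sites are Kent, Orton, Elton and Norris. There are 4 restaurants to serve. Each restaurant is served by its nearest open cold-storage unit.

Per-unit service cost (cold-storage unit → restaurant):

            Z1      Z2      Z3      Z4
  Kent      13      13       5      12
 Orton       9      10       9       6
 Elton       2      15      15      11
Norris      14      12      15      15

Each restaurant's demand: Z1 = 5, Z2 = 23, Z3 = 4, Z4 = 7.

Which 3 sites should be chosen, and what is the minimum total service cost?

Choose Kent, Orton and Elton; total service cost 302.

With exactly 3 open, each restaurant uses its cheapest among the chosen.
{Kent, Orton, Elton}: Z1→Elton 2·5=10, Z2→Orton 10·23=230, Z3→Kent 5·4=20, Z4→Orton 6·7=42. Service cost 302.
{Orton, Elton, Norris}: service cost 318
{Kent, Orton, Norris}: service cost 337
Among all 4 size-3 choices, {Kent, Orton, Elton} is lowest.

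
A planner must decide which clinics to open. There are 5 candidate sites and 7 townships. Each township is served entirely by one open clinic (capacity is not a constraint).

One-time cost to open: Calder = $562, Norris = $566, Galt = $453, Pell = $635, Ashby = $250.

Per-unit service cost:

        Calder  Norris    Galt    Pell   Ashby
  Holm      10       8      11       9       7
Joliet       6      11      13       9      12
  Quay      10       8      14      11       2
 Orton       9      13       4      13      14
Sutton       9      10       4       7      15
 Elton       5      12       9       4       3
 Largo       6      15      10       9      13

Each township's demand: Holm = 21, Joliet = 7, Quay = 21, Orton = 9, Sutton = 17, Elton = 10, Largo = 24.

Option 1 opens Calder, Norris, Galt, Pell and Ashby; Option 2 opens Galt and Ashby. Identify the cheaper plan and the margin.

Option 1: {Calder, Norris, Galt, Pell, Ashby}: Holm→Ashby 7·21=147, Joliet→Calder 6·7=42, Quay→Ashby 2·21=42, Orton→Galt 4·9=36, Sutton→Galt 4·17=68, Elton→Ashby 3·10=30, Largo→Calder 6·24=144. Service 509; fixed 2466; total 2975.
Option 2: {Galt, Ashby}: Holm→Ashby 7·21=147, Joliet→Ashby 12·7=84, Quay→Ashby 2·21=42, Orton→Galt 4·9=36, Sutton→Galt 4·17=68, Elton→Ashby 3·10=30, Largo→Galt 10·24=240. Service 647; fixed 703; total 1350.
Difference: |2975 − 1350| = 1625.

Option 2 is cheaper by 1625.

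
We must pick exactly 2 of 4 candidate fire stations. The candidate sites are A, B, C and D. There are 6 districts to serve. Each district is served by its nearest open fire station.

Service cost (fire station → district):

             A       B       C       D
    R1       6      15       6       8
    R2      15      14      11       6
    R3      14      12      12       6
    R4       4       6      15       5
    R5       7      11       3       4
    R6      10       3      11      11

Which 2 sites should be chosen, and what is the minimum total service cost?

With exactly 2 open, each district uses its cheapest among the chosen.
{B, D}: R1→D 8, R2→D 6, R3→D 6, R4→D 5, R5→D 4, R6→B 3. Service cost 32.
{A, D}: service cost 36
{C, D}: service cost 37
Among all 6 size-2 choices, {B, D} is lowest.

Choose B and D; total service cost 32.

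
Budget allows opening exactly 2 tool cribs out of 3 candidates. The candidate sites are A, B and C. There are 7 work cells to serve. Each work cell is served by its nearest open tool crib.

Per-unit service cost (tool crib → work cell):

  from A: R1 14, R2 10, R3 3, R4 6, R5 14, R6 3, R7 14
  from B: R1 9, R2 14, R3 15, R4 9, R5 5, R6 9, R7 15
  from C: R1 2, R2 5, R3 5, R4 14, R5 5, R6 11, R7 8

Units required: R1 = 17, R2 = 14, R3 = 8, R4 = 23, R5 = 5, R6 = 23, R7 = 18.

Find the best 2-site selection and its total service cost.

With exactly 2 open, each work cell uses its cheapest among the chosen.
{A, C}: R1→C 2·17=34, R2→C 5·14=70, R3→A 3·8=24, R4→A 6·23=138, R5→C 5·5=25, R6→A 3·23=69, R7→C 8·18=144. Service cost 504.
{B, C}: service cost 727
{A, B}: service cost 801
Among all 3 size-2 choices, {A, C} is lowest.

Choose A and C; total service cost 504.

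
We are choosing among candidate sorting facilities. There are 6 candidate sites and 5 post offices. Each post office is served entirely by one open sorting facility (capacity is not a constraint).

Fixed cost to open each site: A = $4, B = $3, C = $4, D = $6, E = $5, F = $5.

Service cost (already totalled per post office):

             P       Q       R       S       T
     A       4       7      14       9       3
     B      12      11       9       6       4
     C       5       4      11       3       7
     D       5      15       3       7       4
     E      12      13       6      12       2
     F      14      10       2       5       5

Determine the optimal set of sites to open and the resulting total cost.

Open C and F; minimum total cost 28.

For any fixed open set, each post office goes to its cheapest open site; total = fixed + service.
{C, F}: P→C 5, Q→C 4, R→F 2, S→C 3, T→F 5. Service 19; fixed 9; total 28.
{A, C, F}: P→A 4, Q→C 4, R→F 2, S→C 3, T→A 3. Service 16; fixed 13; total 29.
{C, D}: P→C 5, Q→C 4, R→D 3, S→C 3, T→D 4. Service 19; fixed 10; total 29.
{A, B, C, D, E, F}: P→A 4, Q→C 4, R→F 2, S→C 3, T→E 2. Service 15; fixed 27; total 42.
No other subset beats 28.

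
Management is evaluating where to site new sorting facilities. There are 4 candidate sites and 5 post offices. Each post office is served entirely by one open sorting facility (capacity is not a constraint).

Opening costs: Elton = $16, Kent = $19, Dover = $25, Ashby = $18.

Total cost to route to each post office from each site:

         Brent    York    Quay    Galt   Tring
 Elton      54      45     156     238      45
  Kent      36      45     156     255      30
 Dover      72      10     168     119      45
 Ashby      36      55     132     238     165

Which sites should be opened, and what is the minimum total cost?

Open Dover and Ashby; minimum total cost 385.

For any fixed open set, each post office goes to its cheapest open site; total = fixed + service.
{Dover, Ashby}: Brent→Ashby 36, York→Dover 10, Quay→Ashby 132, Galt→Dover 119, Tring→Dover 45. Service 342; fixed 43; total 385.
{Kent, Dover, Ashby}: Brent→Kent 36, York→Dover 10, Quay→Ashby 132, Galt→Dover 119, Tring→Kent 30. Service 327; fixed 62; total 389.
{Kent, Dover}: Brent→Kent 36, York→Dover 10, Quay→Kent 156, Galt→Dover 119, Tring→Kent 30. Service 351; fixed 44; total 395.
{Elton, Kent, Dover, Ashby}: Brent→Kent 36, York→Dover 10, Quay→Ashby 132, Galt→Dover 119, Tring→Kent 30. Service 327; fixed 78; total 405.
No other subset beats 385.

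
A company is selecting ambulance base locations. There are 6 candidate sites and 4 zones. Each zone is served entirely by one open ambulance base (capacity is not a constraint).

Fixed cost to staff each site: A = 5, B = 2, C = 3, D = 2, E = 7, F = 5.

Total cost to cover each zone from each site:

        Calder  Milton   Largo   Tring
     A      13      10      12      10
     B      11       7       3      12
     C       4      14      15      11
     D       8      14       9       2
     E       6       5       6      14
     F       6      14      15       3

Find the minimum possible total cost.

For any fixed open set, each zone goes to its cheapest open site; total = fixed + service.
{B, C, D}: Calder→C 4, Milton→B 7, Largo→B 3, Tring→D 2. Service 16; fixed 7; total 23.
{B, D}: Calder→D 8, Milton→B 7, Largo→B 3, Tring→D 2. Service 20; fixed 4; total 24.
{B, F}: service 19 + fixed 7 = 26
{A, B, C, D, E, F}: Calder→C 4, Milton→E 5, Largo→B 3, Tring→D 2. Service 14; fixed 24; total 38.
No other subset beats 23.

Minimum total cost: 23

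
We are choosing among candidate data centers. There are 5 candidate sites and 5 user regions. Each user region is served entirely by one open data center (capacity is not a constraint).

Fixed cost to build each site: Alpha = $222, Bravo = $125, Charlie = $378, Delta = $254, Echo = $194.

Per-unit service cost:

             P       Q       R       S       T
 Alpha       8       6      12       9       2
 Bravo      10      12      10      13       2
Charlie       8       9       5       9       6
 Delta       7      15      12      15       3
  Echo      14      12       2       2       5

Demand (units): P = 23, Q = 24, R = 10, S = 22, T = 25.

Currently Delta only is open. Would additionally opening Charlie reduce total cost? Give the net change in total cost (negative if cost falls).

Current service cost with {Delta}: 1046.
Adding Charlie: each user region re-picks its cheapest; new service cost 700, saving 346.
Extra fixed cost: 378. Net change = 378 − 346 = 32.
(Totals: 1300 → 1332.)

No — net change +32 (cost rises by 32).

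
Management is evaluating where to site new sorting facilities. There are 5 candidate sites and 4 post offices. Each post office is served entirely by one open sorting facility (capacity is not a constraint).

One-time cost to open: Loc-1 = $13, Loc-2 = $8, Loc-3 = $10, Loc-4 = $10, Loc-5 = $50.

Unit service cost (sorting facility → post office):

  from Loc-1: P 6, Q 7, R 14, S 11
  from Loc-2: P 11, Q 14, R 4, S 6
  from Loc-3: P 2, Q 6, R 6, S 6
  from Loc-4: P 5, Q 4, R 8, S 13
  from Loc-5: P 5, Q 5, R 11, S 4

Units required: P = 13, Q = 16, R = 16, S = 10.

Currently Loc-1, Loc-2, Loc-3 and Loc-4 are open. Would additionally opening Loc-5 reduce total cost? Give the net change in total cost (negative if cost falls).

Current service cost with {Loc-1, Loc-2, Loc-3, Loc-4}: 214.
Adding Loc-5: each post office re-picks its cheapest; new service cost 194, saving 20.
Extra fixed cost: 50. Net change = 50 − 20 = 30.
(Totals: 255 → 285.)

No — net change +30 (cost rises by 30).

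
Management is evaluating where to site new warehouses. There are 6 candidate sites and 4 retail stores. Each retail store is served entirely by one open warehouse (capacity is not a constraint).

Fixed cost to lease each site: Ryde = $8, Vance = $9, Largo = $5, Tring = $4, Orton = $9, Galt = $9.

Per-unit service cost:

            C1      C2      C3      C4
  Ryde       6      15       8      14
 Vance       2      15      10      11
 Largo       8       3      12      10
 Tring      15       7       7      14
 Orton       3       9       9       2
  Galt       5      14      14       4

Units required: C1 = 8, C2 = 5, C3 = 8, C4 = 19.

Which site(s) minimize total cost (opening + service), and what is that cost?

Open Largo, Tring and Orton; minimum total cost 151.

For any fixed open set, each retail store goes to its cheapest open site; total = fixed + service.
{Largo, Tring, Orton}: C1→Orton 3·8=24, C2→Largo 3·5=15, C3→Tring 7·8=56, C4→Orton 2·19=38. Service 133; fixed 18; total 151.
{Vance, Largo, Tring, Orton}: service 125 + fixed 27 = 152
{Ryde, Largo, Tring, Orton}: service 133 + fixed 26 = 159
{Ryde, Vance, Largo, Tring, Orton, Galt}: service 125 + fixed 44 = 169
No other subset beats 151.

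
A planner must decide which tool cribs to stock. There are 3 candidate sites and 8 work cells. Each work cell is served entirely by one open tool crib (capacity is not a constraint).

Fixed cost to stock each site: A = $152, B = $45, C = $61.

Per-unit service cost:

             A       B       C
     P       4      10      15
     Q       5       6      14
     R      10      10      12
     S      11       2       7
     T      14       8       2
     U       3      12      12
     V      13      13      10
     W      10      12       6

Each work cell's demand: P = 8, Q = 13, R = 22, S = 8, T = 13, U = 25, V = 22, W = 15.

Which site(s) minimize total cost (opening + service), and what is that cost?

Open A and C; minimum total cost 997.

For any fixed open set, each work cell goes to its cheapest open site; total = fixed + service.
{A, C}: P→A 4·8=32, Q→A 5·13=65, R→A 10·22=220, S→C 7·8=56, T→C 2·13=26, U→A 3·25=75, V→C 10·22=220, W→C 6·15=90. Service 784; fixed 213; total 997.
{A, B, C}: P→A 4·8=32, Q→A 5·13=65, R→A 10·22=220, S→B 2·8=16, T→C 2·13=26, U→A 3·25=75, V→C 10·22=220, W→C 6·15=90. Service 744; fixed 258; total 1002.
{B, C}: service 1030 + fixed 106 = 1136
{B}: service 1264 + fixed 45 = 1309
No other subset beats 997.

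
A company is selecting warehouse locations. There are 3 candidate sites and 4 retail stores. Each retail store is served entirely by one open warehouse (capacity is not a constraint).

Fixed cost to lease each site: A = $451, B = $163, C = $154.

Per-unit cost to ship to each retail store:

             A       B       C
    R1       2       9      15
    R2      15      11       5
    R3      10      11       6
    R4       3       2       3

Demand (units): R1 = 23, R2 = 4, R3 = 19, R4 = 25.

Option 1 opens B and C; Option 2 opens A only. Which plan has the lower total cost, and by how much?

Option 1: {B, C}: R1→B 9·23=207, R2→C 5·4=20, R3→C 6·19=114, R4→B 2·25=50. Service 391; fixed 317; total 708.
Option 2: {A}: R1→A 2·23=46, R2→A 15·4=60, R3→A 10·19=190, R4→A 3·25=75. Service 371; fixed 451; total 822.
Difference: |708 − 822| = 114.

Option 1 is cheaper by 114.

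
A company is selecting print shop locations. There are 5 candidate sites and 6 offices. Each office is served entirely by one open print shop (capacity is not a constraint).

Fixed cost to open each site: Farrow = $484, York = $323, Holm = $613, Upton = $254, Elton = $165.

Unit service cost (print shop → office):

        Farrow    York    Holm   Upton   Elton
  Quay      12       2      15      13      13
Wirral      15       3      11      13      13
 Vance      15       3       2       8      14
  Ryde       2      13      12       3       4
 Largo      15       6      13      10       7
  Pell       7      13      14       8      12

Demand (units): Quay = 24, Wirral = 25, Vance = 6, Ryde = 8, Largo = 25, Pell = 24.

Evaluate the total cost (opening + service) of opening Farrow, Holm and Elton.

Total cost: 2196

Each office is assigned to its cheapest site among the open ones.
{Farrow, Holm, Elton}: Quay→Farrow 12·24=288, Wirral→Holm 11·25=275, Vance→Holm 2·6=12, Ryde→Farrow 2·8=16, Largo→Elton 7·25=175, Pell→Farrow 7·24=168. Service 934; fixed 1262; total 2196.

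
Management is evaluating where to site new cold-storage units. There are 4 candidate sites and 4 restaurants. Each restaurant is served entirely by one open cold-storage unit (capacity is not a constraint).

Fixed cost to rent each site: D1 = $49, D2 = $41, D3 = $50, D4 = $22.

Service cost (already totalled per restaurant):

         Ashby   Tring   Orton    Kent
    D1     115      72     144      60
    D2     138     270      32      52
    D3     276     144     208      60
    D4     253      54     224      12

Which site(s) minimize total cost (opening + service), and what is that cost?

For any fixed open set, each restaurant goes to its cheapest open site; total = fixed + service.
{D2, D4}: Ashby→D2 138, Tring→D4 54, Orton→D2 32, Kent→D4 12. Service 236; fixed 63; total 299.
{D1, D2, D4}: service 213 + fixed 112 = 325
{D2, D3, D4}: service 236 + fixed 113 = 349
{D1, D2, D3, D4}: service 213 + fixed 162 = 375
No other subset beats 299.

Open D2 and D4; minimum total cost 299.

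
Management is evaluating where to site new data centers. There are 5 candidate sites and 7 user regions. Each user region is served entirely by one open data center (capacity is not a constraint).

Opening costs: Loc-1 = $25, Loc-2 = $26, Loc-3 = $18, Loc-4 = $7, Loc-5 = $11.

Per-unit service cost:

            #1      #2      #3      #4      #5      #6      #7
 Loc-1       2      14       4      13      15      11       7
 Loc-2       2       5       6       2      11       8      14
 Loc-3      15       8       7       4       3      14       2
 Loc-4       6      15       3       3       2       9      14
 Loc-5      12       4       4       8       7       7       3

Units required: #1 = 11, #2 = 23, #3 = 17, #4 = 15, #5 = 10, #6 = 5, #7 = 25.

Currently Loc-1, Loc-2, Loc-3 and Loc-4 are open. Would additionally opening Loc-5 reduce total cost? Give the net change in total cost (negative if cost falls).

Current service cost with {Loc-1, Loc-2, Loc-3, Loc-4}: 328.
Adding Loc-5: each user region re-picks its cheapest; new service cost 300, saving 28.
Extra fixed cost: 11. Net change = 11 − 28 = -17.
(Totals: 404 → 387.)

Yes — net change −17 (cost falls by 17).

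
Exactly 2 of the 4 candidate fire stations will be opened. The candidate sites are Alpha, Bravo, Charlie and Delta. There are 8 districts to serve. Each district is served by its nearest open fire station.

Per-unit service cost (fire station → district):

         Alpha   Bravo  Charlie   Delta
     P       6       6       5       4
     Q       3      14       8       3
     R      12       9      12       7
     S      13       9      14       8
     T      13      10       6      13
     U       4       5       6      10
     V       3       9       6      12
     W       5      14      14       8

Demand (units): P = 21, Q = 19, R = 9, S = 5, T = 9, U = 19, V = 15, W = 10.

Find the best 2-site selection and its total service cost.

With exactly 2 open, each district uses its cheapest among the chosen.
{Alpha, Delta}: P→Delta 4·21=84, Q→Alpha 3·19=57, R→Delta 7·9=63, S→Delta 8·5=40, T→Alpha 13·9=117, U→Alpha 4·19=76, V→Alpha 3·15=45, W→Alpha 5·10=50. Service cost 532.
{Alpha, Charlie}: service cost 560
{Alpha, Bravo}: service cost 570
Among all 6 size-2 choices, {Alpha, Delta} is lowest.

Choose Alpha and Delta; total service cost 532.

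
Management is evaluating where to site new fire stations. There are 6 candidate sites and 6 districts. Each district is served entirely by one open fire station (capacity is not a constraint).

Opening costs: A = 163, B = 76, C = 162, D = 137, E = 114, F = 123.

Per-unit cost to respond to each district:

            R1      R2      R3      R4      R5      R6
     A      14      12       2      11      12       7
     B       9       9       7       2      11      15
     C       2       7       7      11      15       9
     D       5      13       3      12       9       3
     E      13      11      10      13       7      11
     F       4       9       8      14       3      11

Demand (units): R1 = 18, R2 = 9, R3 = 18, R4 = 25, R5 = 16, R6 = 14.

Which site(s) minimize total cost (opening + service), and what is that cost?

For any fixed open set, each district goes to its cheapest open site; total = fixed + service.
{B, D}: R1→D 5·18=90, R2→B 9·9=81, R3→D 3·18=54, R4→B 2·25=50, R5→D 9·16=144, R6→D 3·14=42. Service 461; fixed 213; total 674.
{B, D, F}: R1→F 4·18=72, R2→B 9·9=81, R3→D 3·18=54, R4→B 2·25=50, R5→F 3·16=48, R6→D 3·14=42. Service 347; fixed 336; total 683.
{B, F}: service 531 + fixed 199 = 730
{A, B, C, D, E, F}: service 275 + fixed 775 = 1050
No other subset beats 674.

Open B and D; minimum total cost 674.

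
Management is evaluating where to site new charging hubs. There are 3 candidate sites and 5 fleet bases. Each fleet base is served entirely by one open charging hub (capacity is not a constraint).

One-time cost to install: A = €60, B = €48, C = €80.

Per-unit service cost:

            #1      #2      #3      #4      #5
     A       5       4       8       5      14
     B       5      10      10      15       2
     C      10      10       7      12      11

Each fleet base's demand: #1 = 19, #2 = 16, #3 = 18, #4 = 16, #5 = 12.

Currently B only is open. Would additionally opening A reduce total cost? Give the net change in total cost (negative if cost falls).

Yes — net change −232 (cost falls by 232).

Current service cost with {B}: 699.
Adding A: each fleet base re-picks its cheapest; new service cost 407, saving 292.
Extra fixed cost: 60. Net change = 60 − 292 = -232.
(Totals: 747 → 515.)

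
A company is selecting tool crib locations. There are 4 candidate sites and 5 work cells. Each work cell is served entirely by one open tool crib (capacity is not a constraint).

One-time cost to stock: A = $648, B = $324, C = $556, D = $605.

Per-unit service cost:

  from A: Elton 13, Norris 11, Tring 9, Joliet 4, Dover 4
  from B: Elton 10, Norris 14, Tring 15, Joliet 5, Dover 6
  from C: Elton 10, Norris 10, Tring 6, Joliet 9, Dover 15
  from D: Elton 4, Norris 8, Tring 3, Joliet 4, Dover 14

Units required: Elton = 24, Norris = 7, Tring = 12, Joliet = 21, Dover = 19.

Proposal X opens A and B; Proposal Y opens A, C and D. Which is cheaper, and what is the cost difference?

Proposal X: {A, B}: Elton→B 10·24=240, Norris→A 11·7=77, Tring→A 9·12=108, Joliet→A 4·21=84, Dover→A 4·19=76. Service 585; fixed 972; total 1557.
Proposal Y: {A, C, D}: Elton→D 4·24=96, Norris→D 8·7=56, Tring→D 3·12=36, Joliet→A 4·21=84, Dover→A 4·19=76. Service 348; fixed 1809; total 2157.
Difference: |1557 − 2157| = 600.

Proposal X is cheaper by 600.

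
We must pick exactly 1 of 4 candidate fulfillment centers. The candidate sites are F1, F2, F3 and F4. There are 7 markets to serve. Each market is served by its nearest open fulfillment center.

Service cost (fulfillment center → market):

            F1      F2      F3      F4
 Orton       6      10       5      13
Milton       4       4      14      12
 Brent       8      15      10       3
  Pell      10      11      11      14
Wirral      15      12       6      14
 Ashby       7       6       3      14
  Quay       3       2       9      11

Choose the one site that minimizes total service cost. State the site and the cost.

With exactly 1 open, each market uses its cheapest among the chosen.
{F1}: Orton→F1 6, Milton→F1 4, Brent→F1 8, Pell→F1 10, Wirral→F1 15, Ashby→F1 7, Quay→F1 3. Service cost 53.
{F3}: service cost 58
{F2}: service cost 60
Among all 4 size-1 choices, {F1} is lowest.

Choose F1 only; total service cost 53.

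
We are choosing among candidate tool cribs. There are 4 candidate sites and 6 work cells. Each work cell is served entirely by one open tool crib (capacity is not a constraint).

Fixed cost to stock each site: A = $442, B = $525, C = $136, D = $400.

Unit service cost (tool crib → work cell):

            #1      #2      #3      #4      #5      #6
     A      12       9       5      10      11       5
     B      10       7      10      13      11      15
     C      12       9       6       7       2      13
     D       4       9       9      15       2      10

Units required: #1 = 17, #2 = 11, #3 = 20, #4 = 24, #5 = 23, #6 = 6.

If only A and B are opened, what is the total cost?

Each work cell is assigned to its cheapest site among the open ones.
{A, B}: #1→B 10·17=170, #2→B 7·11=77, #3→A 5·20=100, #4→A 10·24=240, #5→A 11·23=253, #6→A 5·6=30. Service 870; fixed 967; total 1837.

Total cost: 1837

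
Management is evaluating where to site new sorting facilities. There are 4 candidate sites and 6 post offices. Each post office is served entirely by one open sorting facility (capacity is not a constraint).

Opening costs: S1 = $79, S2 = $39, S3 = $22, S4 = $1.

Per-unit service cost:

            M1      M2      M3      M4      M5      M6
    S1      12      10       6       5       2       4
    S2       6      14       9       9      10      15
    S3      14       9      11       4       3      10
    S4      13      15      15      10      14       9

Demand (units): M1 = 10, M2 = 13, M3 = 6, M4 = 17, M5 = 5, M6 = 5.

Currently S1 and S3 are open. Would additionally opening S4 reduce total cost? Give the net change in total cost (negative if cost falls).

Current service cost with {S1, S3}: 371.
Adding S4: each post office re-picks its cheapest; new service cost 371, saving 0.
Extra fixed cost: 1. Net change = 1 − 0 = 1.
(Totals: 472 → 473.)

No — net change +1 (cost rises by 1).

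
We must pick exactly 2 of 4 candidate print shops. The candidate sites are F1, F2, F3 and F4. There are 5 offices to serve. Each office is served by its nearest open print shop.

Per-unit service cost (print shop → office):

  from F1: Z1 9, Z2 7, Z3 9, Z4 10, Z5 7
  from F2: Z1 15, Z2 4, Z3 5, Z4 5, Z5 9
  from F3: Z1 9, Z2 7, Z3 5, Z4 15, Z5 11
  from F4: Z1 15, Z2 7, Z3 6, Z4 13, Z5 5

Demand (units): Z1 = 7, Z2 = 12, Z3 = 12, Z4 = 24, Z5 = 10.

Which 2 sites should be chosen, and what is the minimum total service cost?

Choose F1 and F2; total service cost 361.

With exactly 2 open, each office uses its cheapest among the chosen.
{F1, F2}: Z1→F1 9·7=63, Z2→F2 4·12=48, Z3→F2 5·12=60, Z4→F2 5·24=120, Z5→F1 7·10=70. Service cost 361.
{F2, F3}: service cost 381
{F2, F4}: service cost 383
Among all 6 size-2 choices, {F1, F2} is lowest.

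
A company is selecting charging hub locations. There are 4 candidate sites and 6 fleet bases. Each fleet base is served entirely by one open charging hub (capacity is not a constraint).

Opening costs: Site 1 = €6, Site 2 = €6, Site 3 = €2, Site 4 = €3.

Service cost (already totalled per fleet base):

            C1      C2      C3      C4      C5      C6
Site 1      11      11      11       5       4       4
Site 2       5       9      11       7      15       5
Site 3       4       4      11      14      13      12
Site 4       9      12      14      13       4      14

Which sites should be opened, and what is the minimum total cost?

For any fixed open set, each fleet base goes to its cheapest open site; total = fixed + service.
{Site 1, Site 3}: C1→Site 3 4, C2→Site 3 4, C3→Site 1 11, C4→Site 1 5, C5→Site 1 4, C6→Site 1 4. Service 32; fixed 8; total 40.
{Site 1, Site 3, Site 4}: service 32 + fixed 11 = 43
{Site 1, Site 2, Site 3}: service 32 + fixed 14 = 46
{Site 1, Site 2, Site 3, Site 4}: service 32 + fixed 17 = 49
(All 15 nonempty subsets were checked; Site 1 and Site 3 is lowest.)

Open Site 1 and Site 3; minimum total cost 40.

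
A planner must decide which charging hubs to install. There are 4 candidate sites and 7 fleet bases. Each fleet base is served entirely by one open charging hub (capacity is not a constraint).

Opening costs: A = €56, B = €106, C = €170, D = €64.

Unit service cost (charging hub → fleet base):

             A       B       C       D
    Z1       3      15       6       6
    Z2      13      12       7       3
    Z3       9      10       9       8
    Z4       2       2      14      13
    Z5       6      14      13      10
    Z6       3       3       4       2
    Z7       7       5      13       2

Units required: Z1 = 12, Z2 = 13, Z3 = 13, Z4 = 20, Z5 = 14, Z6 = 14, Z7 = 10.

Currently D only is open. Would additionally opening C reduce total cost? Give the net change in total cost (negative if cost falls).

Current service cost with {D}: 663.
Adding C: each fleet base re-picks its cheapest; new service cost 663, saving 0.
Extra fixed cost: 170. Net change = 170 − 0 = 170.
(Totals: 727 → 897.)

No — net change +170 (cost rises by 170).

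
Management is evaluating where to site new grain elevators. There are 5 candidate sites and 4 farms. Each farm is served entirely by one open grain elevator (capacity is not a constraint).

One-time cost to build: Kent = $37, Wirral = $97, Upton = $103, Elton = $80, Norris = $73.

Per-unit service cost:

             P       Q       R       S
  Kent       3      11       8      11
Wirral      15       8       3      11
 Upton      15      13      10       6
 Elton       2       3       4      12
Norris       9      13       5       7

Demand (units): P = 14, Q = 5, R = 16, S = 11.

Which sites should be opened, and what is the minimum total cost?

For any fixed open set, each farm goes to its cheapest open site; total = fixed + service.
{Elton}: P→Elton 2·14=28, Q→Elton 3·5=15, R→Elton 4·16=64, S→Elton 12·11=132. Service 239; fixed 80; total 319.
{Elton, Norris}: service 184 + fixed 153 = 337
{Kent, Elton}: P→Elton 2·14=28, Q→Elton 3·5=15, R→Elton 4·16=64, S→Kent 11·11=121. Service 228; fixed 117; total 345.
{Kent, Wirral, Upton, Elton, Norris}: service 157 + fixed 390 = 547
No other subset beats 319.

Open Elton only; minimum total cost 319.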